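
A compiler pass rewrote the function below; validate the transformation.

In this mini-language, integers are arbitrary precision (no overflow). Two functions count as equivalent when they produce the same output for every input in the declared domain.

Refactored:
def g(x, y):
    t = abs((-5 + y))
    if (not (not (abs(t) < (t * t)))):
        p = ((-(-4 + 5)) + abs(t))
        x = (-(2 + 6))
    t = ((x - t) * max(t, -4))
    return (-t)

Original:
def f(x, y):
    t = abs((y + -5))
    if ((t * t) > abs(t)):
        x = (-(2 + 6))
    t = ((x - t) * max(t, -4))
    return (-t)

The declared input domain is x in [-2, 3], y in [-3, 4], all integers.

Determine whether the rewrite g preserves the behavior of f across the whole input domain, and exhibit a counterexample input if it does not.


Equivalent — the differences include constant usage differs, and local variable names differ, and min/max/abs usage differs, and statement counts differ, and boolean connective usage differs, and arithmetic usage differs, and comparison usage differs, yet no declared input distinguishes the two.
Tracing x=0, y=2: f: t=3, then ((t * t) > abs(t)) is true, then x=-8, then t=-33, then returns 33 | g: t=3, then (not (not (abs(t) < (t * t)))) is true, then p=2, then x=-8, then t=-33, then returns 33 — matching result 33.
Sweeping the whole domain (48 inputs) finds no disagreement.
verdict: equivalent


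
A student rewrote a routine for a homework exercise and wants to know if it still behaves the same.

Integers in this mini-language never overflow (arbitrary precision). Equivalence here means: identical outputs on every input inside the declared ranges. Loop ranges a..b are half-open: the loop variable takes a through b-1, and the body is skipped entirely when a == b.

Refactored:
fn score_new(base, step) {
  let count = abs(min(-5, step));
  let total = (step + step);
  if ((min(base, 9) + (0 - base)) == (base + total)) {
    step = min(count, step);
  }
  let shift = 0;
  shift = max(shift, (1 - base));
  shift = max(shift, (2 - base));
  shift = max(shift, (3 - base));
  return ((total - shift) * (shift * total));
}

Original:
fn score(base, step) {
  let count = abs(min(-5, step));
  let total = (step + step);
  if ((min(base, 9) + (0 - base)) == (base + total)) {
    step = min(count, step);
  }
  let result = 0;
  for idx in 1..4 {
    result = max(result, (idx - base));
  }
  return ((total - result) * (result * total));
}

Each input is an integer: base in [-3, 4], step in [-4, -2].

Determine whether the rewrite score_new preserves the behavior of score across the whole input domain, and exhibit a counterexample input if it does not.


This is a faithful refactor — constant usage differs; and statement counts differ; and local variable names differ; and loop structure differs; and min/max/abs usage differs; and arithmetic usage differs, but the computed results match everywhere.
As a probe, take base=-1, step=-2: score runs count := 5 | total := -4 | ((min(base, 9) + (0 - base)) == (base + total)): false | result := 0 | iter idx=1: | result := 2 | iter idx=2: | result := 3 | iter idx=3: | result := 4 | result 128; score_new runs count := 5 | total := -4 | ((min(base, 9) + (0 - base)) == (base + total)): false | shift := 0 | shift := 2 | shift := 3 | shift := 4 | result 128; both end at 128.
Every one of the 24 inputs gives matching results.
verdict: equivalent


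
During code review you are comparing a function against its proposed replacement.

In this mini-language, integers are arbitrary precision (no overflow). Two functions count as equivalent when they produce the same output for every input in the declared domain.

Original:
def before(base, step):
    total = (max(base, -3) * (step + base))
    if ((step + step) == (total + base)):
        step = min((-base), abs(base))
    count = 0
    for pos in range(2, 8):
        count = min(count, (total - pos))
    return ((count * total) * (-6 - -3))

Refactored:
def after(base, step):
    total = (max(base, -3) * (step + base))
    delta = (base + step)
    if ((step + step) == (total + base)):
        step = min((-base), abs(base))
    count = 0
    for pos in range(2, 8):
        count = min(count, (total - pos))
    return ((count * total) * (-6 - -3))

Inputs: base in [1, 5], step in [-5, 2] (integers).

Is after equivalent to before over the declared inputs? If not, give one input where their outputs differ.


Reading the diff, among the changes: local variable names differ, statement counts differ, arithmetic usage differs.
As a probe, take base=5, step=0: before runs total becomes 25; next ((step + step) == (total + base)) evaluates to false; next count becomes 0; next at pos=2:; next count becomes 0; next at pos=3:; next count becomes 0; next at pos=4:; next count becomes 0; next at pos=5:; next count becomes 0; next at pos=6:; next count becomes 0; next at pos=7:; next count becomes 0; next final value 0; after runs total becomes 25; next delta becomes 5; next ((step + step) == (total + base)) evaluates to false; next count becomes 0; next at pos=2:; next count becomes 0; next at pos=3:; next count becomes 0; next at pos=4:; next count becomes 0; next at pos=5:; next count becomes 0; next at pos=6:; next count becomes 0; next at pos=7:; next count becomes 0; next final value 0; both end at 0.
Sweeping the whole domain (40 inputs) finds no disagreement.
verdict: equivalent


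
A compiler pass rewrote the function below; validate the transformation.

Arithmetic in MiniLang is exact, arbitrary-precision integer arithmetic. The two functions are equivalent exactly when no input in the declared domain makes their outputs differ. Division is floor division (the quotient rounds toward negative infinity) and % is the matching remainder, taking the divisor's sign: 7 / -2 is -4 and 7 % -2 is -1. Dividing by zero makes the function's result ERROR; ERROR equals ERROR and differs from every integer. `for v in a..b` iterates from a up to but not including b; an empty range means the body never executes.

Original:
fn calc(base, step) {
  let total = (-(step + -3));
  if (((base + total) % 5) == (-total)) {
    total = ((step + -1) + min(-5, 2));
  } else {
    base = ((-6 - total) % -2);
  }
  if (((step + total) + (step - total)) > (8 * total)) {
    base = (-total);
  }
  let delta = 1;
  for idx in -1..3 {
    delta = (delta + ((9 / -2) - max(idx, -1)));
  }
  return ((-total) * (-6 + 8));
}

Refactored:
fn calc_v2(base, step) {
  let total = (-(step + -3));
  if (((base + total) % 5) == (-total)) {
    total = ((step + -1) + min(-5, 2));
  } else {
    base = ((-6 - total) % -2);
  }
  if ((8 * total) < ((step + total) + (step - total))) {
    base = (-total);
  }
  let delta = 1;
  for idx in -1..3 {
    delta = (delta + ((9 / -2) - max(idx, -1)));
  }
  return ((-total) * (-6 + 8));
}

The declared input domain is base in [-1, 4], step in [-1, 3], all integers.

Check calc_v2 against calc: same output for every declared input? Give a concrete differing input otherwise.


Behavior is preserved: although comparison usage differs, the outputs never diverge.
One worked example (base=4, step=3) — calc: total := 0 | (((base + total) % 5) == (-total)): false | base := 0 | (((step + total) + (step - total)) > (8 * total)): true | base := 0 | delta := 1 | iter idx=-1: | delta := -3 | iter idx=0: | delta := -8 | iter idx=1: | delta := -14 | iter idx=2: | delta := -21 | result 0; calc_v2: total := 0 | (((base + total) % 5) == (-total)): false | base := 0 | ((8 * total) < ((step + total) + (step - total))): true | base := 0 | delta := 1 | iter idx=-1: | delta := -3 | iter idx=0: | delta := -8 | iter idx=1: | delta := -14 | iter idx=2: | delta := -21 | result 0; agreement on 0.
An exhaustive pass over the 30 declared inputs shows identical outputs.
verdict: equivalent


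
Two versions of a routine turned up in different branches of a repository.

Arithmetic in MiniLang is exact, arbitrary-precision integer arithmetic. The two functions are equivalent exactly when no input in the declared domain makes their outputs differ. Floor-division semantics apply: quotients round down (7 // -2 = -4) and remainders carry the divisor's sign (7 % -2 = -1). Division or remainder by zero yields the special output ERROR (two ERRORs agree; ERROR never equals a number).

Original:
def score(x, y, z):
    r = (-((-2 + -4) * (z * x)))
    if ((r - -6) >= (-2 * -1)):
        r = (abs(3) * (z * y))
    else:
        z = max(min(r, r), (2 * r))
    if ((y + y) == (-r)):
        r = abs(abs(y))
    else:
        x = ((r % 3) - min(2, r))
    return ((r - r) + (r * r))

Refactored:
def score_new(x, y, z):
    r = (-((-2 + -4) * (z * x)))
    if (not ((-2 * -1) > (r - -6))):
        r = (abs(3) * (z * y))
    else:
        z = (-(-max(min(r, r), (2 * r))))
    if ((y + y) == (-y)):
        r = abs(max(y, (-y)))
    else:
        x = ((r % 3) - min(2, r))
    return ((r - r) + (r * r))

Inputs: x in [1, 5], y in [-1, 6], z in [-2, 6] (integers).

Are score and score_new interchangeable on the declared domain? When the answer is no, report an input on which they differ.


The rewrite breaks on x=1, y=0, z=-2, where the results are 144 and 0.
score: r becomes -12; next ((r - -6) >= (-2 * -1)) evaluates to false; next z becomes -12; next ((y + y) == (-r)) evaluates to false; next x becomes 12; next final value 144
score_new: r becomes -12; next (not ((-2 * -1) > (r - -6))) evaluates to false; next z becomes -12; next ((y + y) == (-y)) evaluates to true; next r becomes 0; next final value 0
verdict: not equivalent; witness: x=1, y=0, z=-2


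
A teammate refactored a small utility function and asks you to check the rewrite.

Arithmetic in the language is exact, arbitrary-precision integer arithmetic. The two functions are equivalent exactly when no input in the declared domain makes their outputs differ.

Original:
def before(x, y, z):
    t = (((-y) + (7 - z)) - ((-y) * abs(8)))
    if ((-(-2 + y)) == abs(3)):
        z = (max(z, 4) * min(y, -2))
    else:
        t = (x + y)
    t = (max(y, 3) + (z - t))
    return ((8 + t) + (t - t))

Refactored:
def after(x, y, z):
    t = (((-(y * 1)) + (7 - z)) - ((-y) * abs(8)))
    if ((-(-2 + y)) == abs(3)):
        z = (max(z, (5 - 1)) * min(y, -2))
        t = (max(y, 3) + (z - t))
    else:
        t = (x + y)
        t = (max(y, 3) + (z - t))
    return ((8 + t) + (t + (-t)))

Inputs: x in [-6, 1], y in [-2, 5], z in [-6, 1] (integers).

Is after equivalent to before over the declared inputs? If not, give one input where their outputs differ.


Side by side, the visible changes include: constant usage differs; statement counts differ; min/max/abs usage differs; arithmetic usage differs.
One worked example (x=-2, y=5, z=0) — before: t := 42 | ((-(-2 + y)) == abs(3)): false | t := 3 | t := 2 | result 10; after: t := 42 | ((-(-2 + y)) == abs(3)): false | t := 3 | t := 2 | result 10; agreement on 10.
Sweeping the whole domain (512 inputs) finds no disagreement.
verdict: equivalent


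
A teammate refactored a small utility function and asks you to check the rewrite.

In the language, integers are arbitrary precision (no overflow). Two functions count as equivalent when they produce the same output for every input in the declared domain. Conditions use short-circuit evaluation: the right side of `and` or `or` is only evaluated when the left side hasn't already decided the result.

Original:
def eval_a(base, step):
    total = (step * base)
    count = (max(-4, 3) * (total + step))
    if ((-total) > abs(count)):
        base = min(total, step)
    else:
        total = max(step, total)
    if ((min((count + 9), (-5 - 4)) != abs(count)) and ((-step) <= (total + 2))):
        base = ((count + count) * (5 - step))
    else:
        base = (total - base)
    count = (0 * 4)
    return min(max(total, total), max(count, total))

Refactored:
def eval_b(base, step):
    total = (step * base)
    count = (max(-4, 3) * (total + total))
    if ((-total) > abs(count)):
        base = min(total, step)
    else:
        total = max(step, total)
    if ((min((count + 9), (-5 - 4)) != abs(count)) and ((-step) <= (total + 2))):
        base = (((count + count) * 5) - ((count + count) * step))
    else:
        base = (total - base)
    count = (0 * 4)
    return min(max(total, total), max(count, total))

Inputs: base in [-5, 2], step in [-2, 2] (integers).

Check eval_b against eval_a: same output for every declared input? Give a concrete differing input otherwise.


Evaluate both at base=-1, step=1.
eval_a: total becomes -1; next count becomes 0; next ((-total) > abs(count)) evaluates to true; next base becomes -1; next ((min((count + 9), (-5 - 4)) != abs(count)) and ((-step) <= (total + 2))) evaluates to true; next base becomes 0; next count becomes 0; next final value -1
eval_b: total becomes -1; next count becomes -6; next ((-total) > abs(count)) evaluates to false; next total becomes 1; next ((min((count + 9), (-5 - 4)) != abs(count)) and ((-step) <= (total + 2))) evaluates to true; next base becomes -48; next count becomes 0; next final value 1
-1 vs 1 — the two versions disagree here.
verdict: not equivalent; witness: base=-1, step=1


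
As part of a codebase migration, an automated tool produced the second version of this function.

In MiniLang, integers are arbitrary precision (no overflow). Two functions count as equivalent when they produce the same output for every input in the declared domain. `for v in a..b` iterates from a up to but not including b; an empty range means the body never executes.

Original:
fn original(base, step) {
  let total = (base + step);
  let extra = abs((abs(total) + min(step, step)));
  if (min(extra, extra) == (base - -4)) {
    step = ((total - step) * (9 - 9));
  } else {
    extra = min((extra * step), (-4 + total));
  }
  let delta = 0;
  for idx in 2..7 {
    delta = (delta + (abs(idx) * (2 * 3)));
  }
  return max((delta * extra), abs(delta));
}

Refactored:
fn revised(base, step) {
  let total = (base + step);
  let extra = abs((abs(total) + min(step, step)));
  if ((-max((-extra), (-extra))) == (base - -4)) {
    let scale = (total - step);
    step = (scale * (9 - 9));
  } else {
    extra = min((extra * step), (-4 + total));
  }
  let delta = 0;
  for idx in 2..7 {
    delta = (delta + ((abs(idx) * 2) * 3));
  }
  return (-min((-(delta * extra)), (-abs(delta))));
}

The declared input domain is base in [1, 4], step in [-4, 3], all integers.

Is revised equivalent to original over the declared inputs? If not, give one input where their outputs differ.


Behavior is preserved: although statement counts differ, and local variable names differ, the outputs never diverge.
As a probe, take base=1, step=-4: original runs total := -3 | extra := 1 | (min(extra, extra) == (base - -4)): false | extra := -7 | delta := 0 | iter idx=2: | delta := 12 | iter idx=3: | delta := 30 | iter idx=4: | delta := 54 | iter idx=5: | delta := 84 | iter idx=6: | delta := 120 | result 120; revised runs total := -3 | extra := 1 | ((-max((-extra), (-extra))) == (base - -4)): false | extra := -7 | delta := 0 | iter idx=2: | delta := 12 | iter idx=3: | delta := 30 | iter idx=4: | delta := 54 | iter idx=5: | delta := 84 | iter idx=6: | delta := 120 | result 120; both end at 120.
Checked all 32 inputs in the declared domain: the outputs agree on every one.
verdict: equivalent


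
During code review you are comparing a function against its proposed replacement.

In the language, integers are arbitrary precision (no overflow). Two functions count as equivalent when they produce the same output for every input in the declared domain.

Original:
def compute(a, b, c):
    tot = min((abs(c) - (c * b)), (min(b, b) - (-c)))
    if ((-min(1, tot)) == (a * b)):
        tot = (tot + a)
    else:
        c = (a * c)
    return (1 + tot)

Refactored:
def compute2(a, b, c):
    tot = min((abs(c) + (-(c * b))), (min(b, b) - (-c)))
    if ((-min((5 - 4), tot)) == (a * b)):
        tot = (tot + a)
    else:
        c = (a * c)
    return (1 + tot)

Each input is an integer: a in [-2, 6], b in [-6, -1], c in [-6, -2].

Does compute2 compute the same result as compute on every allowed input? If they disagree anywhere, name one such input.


Differences: arithmetic usage differs; and constant usage differs — yet all 270 inputs agree.
verdict: equivalent


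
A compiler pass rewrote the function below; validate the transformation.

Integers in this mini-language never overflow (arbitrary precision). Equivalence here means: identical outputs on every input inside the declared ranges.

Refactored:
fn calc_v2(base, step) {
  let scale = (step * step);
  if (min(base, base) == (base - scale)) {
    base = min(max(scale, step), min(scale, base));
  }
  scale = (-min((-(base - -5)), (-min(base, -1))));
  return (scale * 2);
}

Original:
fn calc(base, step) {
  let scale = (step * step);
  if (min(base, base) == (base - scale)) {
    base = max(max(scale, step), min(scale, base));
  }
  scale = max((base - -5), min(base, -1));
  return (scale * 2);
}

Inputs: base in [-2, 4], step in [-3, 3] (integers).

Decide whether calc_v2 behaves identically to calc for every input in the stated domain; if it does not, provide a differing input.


Run the pair on base=-2, step=0.
calc: scale = 0; (min(base, base) == (base - scale)) -> true; base = 0; scale = 5; return 10
calc_v2: scale = 0; (min(base, base) == (base - scale)) -> true; base = -2; scale = 3; return 6
10 vs 6 — the two versions disagree here.
verdict: not equivalent; witness: base=-2, step=0


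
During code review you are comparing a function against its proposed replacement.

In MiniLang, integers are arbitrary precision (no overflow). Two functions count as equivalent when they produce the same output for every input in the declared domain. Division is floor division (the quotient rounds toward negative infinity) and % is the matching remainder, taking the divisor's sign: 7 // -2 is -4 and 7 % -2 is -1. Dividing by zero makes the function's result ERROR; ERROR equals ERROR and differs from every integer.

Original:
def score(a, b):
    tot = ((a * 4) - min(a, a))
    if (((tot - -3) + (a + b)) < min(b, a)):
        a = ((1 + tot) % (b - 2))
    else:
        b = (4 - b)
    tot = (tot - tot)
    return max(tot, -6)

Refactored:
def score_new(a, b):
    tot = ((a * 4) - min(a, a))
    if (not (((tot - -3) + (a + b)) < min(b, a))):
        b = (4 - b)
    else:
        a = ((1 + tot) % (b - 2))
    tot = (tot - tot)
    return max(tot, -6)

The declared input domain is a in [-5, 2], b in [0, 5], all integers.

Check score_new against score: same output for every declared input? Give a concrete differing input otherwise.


Differences: boolean connective usage differs — yet all 48 inputs agree.
verdict: equivalent


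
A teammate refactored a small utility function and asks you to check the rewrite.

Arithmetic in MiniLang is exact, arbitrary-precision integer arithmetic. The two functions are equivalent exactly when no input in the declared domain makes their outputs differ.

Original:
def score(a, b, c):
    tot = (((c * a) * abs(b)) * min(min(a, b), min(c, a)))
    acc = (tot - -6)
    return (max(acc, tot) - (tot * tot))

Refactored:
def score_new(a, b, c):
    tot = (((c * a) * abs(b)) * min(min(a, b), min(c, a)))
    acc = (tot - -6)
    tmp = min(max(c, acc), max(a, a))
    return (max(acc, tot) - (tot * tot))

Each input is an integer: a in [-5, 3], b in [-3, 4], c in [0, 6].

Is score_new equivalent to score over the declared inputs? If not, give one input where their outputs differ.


The two versions differ — the changes include statement counts differ, plus local variable names differ, plus min/max/abs usage differs.
Tracing a=1, b=2, c=6: score: tot = 12; acc = 18; return -126 | score_new: tot = 12; acc = 18; tmp = 1; return -126 — matching result -126.
Checked all 504 inputs in the declared domain: the outputs agree on every one.
verdict: equivalent


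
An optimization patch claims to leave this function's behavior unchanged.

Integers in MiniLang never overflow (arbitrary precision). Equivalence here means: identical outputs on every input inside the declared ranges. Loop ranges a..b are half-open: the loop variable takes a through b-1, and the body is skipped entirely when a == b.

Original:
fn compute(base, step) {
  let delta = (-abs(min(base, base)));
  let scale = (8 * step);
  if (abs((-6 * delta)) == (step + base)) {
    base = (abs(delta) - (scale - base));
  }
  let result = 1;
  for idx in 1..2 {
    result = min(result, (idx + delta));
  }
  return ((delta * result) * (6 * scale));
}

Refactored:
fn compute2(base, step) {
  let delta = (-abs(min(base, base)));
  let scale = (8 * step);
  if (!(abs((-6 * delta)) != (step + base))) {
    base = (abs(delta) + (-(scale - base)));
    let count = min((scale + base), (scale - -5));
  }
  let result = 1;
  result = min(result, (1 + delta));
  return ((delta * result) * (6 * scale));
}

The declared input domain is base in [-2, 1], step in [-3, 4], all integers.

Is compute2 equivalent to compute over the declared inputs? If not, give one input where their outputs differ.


Side by side, the visible changes include: local variable names differ, and min/max/abs usage differs, and constant usage differs, and arithmetic usage differs, and boolean connective usage differs, and loop structure differs, and comparison usage differs.
As a probe, take base=-2, step=-2: compute runs delta=-2, then scale=-16, then (abs((-6 * delta)) == (step + base)) is false, then result=1, then (idx=1), then result=-1, then returns -192; compute2 runs delta=-2, then scale=-16, then (!(abs((-6 * delta)) != (step + base))) is false, then result=1, then result=-1, then returns -192; both end at -192.
An exhaustive pass over the 32 declared inputs shows identical outputs.
verdict: equivalent


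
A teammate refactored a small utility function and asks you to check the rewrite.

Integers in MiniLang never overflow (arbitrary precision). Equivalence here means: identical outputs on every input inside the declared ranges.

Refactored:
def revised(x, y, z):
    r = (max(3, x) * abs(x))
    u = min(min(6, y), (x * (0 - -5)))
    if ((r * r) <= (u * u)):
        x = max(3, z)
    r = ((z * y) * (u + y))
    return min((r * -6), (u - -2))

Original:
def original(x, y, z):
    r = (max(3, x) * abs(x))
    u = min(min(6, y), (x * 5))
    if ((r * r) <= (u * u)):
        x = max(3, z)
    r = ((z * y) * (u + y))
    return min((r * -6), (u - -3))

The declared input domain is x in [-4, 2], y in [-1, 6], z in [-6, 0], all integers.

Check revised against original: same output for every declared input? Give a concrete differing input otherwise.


Consider the input x=-4, y=-1, z=-6.
original: r=12, then u=-20, then ((r * r) <= (u * u)) is true, then x=3, then r=-126, then returns -17
revised: r=12, then u=-20, then ((r * r) <= (u * u)) is true, then x=3, then r=-126, then returns -18
-17 != -18, so the rewrite changes behavior.
verdict: not equivalent; witness: x=-4, y=-1, z=-6


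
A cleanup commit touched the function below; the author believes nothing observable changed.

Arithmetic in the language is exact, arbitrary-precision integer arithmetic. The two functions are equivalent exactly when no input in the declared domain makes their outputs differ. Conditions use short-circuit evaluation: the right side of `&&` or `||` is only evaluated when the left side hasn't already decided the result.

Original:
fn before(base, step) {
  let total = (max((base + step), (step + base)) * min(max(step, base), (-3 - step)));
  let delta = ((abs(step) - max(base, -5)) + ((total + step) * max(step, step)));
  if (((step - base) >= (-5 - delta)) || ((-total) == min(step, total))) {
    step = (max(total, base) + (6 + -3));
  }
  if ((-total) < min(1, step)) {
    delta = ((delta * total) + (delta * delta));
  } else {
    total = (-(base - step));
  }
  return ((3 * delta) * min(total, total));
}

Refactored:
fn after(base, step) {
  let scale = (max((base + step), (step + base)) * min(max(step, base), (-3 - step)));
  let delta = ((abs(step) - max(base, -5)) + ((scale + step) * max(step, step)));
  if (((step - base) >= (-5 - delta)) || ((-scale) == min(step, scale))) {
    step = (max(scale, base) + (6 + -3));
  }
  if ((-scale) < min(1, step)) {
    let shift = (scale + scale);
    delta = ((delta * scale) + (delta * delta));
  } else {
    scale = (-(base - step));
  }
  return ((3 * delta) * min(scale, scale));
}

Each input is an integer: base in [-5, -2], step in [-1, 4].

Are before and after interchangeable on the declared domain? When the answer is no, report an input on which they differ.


Side by side, the visible changes include: local variable names differ, statement counts differ, arithmetic usage differs.
Spot check at base=-3, step=1 — before: total becomes 8; next delta becomes 13; next (((step - base) >= (-5 - delta)) || ((-total) == min(step, total))) evaluates to true; next step becomes 11; next ((-total) < min(1, step)) evaluates to true; next delta becomes 273; next final value 6552. after: scale becomes 8; next delta becomes 13; next (((step - base) >= (-5 - delta)) || ((-scale) == min(step, scale))) evaluates to true; next step becomes 11; next ((-scale) < min(1, step)) evaluates to true; next shift becomes 16; next delta becomes 273; next final value 6552. Both give 6552.
Checked all 24 inputs in the declared domain: the outputs agree on every one.
verdict: equivalent


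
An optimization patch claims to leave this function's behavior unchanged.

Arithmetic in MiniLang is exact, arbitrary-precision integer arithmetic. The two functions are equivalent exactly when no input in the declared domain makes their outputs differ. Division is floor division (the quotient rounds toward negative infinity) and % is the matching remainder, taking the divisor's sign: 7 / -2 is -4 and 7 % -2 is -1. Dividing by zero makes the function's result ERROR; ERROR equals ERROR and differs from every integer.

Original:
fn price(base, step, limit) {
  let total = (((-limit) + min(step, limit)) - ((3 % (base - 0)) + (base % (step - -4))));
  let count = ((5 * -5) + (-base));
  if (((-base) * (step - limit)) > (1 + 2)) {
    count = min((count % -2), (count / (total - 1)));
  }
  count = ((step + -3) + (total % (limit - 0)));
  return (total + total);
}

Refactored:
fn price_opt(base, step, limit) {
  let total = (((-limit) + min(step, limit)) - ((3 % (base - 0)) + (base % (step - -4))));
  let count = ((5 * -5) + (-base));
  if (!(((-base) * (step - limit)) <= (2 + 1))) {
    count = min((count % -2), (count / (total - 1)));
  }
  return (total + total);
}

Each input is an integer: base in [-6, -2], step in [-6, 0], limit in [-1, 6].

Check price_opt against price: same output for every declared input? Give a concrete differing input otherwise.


Not equivalent: base=-6, step=-6, limit=0 separates them (ERROR vs -6).
price: total = -3; count = -19; (((-base) * (step - limit)) > (1 + 2)) -> false; division by zero -> ERROR
price_opt: total = -3; count = -19; (!(((-base) * (step - limit)) <= (2 + 1))) -> false; return -6
verdict: not equivalent; witness: base=-6, step=-6, limit=0


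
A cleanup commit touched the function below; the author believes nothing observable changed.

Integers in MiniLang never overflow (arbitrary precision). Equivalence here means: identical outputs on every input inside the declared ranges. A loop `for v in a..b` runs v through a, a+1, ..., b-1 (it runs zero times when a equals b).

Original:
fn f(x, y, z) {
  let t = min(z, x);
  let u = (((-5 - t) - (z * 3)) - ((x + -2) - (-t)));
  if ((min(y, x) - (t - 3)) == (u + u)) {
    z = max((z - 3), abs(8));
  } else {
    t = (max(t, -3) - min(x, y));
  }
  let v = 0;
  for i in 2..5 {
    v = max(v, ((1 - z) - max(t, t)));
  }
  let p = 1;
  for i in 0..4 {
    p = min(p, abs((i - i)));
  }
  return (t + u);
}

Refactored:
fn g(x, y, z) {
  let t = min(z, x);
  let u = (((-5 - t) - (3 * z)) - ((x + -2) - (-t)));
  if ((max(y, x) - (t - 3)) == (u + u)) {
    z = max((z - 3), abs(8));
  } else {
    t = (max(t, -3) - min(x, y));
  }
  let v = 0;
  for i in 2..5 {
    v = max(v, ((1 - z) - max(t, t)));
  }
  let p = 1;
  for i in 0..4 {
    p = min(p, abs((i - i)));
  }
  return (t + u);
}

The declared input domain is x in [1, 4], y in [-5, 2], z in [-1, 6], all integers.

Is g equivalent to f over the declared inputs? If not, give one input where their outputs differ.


Run the pair on x=1, y=-2, z=-1.
f: t=-1, then u=1, then ((min(y, x) - (t - 3)) == (u + u)) is true, then z=8, then v=0, then (i=2), then v=0, then (i=3), then v=0, then (i=4), then v=0, then p=1, then (i=0), then p=0, then (i=1), then p=0, then (i=2), then p=0, then (i=3), then p=0, then returns 0
g: t=-1, then u=1, then ((max(y, x) - (t - 3)) == (u + u)) is false, then t=1, then v=0, then (i=2), then v=1, then (i=3), then v=1, then (i=4), then v=1, then p=1, then (i=0), then p=0, then (i=1), then p=0, then (i=2), then p=0, then (i=3), then p=0, then returns 2
0 vs 2 — the two versions disagree here.
verdict: not equivalent; witness: x=1, y=-2, z=-1


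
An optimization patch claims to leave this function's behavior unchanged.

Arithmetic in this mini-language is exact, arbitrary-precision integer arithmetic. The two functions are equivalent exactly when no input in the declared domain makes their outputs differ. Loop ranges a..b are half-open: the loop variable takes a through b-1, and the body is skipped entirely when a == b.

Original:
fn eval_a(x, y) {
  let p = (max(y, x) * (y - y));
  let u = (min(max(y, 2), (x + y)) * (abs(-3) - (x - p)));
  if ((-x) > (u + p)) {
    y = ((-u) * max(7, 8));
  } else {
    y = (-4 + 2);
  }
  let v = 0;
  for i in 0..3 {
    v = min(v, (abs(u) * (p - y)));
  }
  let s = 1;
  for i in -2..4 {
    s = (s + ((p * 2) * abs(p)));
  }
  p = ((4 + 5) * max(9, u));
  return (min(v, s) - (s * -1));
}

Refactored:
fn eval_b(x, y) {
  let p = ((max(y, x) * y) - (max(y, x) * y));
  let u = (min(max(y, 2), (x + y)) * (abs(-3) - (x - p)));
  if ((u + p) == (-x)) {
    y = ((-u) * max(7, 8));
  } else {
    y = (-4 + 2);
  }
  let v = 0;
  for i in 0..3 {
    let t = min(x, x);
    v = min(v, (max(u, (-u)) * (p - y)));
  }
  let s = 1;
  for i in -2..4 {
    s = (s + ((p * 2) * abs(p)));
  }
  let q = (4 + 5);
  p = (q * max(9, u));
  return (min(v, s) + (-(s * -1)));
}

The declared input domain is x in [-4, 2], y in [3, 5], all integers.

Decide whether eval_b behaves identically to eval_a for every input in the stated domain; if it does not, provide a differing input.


Try x=-4, y=3.
eval_a: p=0, then u=-7, then ((-x) > (u + p)) is true, then y=56, then v=0, then (i=0), then v=-392, then (i=1), then v=-392, then (i=2), then v=-392, then s=1, then (i=-2), then s=1, then (i=-1), then s=1, then (i=0), then s=1, then (i=1), then s=1, then (i=2), then s=1, then (i=3), then s=1, then p=81, then returns -391
eval_b: p=0, then u=-7, then ((u + p) == (-x)) is false, then y=-2, then v=0, then (i=0), then t=-4, then v=0, then (i=1), then t=-4, then v=0, then (i=2), then t=-4, then v=0, then s=1, then (i=-2), then s=1, then (i=-1), then s=1, then (i=0), then s=1, then (i=1), then s=1, then (i=2), then s=1, then (i=3), then s=1, then q=9, then p=81, then returns 1
-391 vs 1 — the two versions disagree here.
verdict: not equivalent; witness: x=-4, y=3


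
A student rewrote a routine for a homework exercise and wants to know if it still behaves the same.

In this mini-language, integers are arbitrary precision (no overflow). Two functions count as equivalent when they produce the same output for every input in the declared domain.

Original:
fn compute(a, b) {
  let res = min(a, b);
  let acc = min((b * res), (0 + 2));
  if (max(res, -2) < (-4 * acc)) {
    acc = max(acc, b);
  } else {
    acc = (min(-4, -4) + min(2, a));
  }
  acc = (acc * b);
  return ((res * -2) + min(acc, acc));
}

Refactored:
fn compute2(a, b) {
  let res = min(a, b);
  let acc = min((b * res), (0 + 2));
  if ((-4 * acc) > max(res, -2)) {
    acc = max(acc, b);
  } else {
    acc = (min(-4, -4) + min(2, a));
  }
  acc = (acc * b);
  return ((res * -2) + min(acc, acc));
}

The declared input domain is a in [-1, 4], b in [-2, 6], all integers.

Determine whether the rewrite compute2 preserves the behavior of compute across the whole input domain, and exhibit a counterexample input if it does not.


This is a faithful refactor — comparison usage differs, but the computed results match everywhere.
Tracing a=1, b=4: compute: res becomes 1; next acc becomes 2; next (max(res, -2) < (-4 * acc)) evaluates to false; next acc becomes -3; next acc becomes -12; next final value -14 | compute2: res becomes 1; next acc becomes 2; next ((-4 * acc) > max(res, -2)) evaluates to false; next acc becomes -3; next acc becomes -12; next final value -14 — matching result -14.
Every one of the 54 inputs gives matching results.
verdict: equivalent


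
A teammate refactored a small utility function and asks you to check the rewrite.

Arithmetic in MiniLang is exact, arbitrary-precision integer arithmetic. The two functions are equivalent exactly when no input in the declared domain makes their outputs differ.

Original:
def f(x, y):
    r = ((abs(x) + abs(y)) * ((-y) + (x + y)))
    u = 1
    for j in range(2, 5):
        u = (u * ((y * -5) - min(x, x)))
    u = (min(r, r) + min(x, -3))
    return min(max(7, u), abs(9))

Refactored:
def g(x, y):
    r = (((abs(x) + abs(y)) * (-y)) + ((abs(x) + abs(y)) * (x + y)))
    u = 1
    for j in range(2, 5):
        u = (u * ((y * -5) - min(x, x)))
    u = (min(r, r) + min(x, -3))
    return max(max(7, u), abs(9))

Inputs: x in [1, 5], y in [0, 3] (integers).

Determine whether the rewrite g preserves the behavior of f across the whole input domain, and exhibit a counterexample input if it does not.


Evaluate both at x=1, y=0.
f: r = 1; u = 1; [j=2]; u = -1; [j=3]; u = 1; [j=4]; u = -1; u = -2; return 7
g: r = 1; u = 1; [j=2]; u = -1; [j=3]; u = 1; [j=4]; u = -1; u = -2; return 9
7 vs 9 — the two versions disagree here.
verdict: not equivalent; witness: x=1, y=0


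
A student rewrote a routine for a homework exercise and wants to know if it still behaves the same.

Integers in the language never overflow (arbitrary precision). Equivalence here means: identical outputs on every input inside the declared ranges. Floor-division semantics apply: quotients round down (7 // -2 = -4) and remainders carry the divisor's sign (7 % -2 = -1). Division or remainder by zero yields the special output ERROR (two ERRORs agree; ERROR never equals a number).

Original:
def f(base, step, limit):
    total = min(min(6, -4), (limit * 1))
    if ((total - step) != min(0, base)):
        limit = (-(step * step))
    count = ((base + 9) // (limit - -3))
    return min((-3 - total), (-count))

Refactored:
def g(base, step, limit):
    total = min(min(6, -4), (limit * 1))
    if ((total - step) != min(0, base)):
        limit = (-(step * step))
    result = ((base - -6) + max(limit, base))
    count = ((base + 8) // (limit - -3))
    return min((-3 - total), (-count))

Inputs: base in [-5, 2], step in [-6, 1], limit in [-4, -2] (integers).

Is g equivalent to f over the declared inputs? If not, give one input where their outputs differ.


Try base=-5, step=-1, limit=-4.
f: total=-4, then ((total - step) != min(0, base)) is true, then limit=-1, then count=2, then returns -2
g: total=-4, then ((total - step) != min(0, base)) is true, then limit=-1, then result=0, then count=1, then returns -1
-2 against -1: the behavior changed.
verdict: not equivalent; witness: base=-5, step=-1, limit=-4


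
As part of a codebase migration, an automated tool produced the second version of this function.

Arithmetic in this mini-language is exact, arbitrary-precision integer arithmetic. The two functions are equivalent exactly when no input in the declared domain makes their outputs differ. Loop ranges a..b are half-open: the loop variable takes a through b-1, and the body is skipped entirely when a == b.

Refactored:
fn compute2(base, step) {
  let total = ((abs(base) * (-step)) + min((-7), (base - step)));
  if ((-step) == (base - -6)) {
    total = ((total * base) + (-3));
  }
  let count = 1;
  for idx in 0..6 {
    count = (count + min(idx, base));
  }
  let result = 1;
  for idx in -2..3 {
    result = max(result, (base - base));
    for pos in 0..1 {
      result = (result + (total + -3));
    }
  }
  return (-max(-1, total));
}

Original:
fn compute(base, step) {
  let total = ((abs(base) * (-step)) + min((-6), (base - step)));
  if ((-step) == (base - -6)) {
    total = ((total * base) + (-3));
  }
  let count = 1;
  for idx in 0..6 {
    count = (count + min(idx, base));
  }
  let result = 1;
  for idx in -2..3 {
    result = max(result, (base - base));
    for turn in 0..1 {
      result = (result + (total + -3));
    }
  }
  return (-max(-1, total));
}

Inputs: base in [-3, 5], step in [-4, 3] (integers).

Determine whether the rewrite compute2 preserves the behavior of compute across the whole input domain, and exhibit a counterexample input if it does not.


On input base=-3, step=-4, compute returns -6 while compute2 returns -5.
verdict: not equivalent; witness: base=-3, step=-4


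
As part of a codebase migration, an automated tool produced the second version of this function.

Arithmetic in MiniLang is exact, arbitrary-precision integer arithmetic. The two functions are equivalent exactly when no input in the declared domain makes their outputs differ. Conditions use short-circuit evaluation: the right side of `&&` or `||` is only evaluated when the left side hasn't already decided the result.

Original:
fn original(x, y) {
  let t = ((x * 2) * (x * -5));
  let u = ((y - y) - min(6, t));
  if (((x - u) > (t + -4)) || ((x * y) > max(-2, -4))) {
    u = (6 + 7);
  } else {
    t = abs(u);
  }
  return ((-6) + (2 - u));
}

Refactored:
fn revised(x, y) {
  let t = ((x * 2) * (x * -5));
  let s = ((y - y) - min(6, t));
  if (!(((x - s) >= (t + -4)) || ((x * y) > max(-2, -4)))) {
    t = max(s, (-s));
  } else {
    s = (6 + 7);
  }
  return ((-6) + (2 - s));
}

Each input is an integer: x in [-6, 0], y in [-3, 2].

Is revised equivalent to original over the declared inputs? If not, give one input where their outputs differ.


Not equivalent: x=-4, y=1 separates them (-164 vs -17).
original: t = -160; u = 160; (((x - u) > (t + -4)) || ((x * y) > max(-2, -4))) -> false; t = 160; return -164
revised: t = -160; s = 160; (!(((x - s) >= (t + -4)) || ((x * y) > max(-2, -4)))) -> false; s = 13; return -17
verdict: not equivalent; witness: x=-4, y=1


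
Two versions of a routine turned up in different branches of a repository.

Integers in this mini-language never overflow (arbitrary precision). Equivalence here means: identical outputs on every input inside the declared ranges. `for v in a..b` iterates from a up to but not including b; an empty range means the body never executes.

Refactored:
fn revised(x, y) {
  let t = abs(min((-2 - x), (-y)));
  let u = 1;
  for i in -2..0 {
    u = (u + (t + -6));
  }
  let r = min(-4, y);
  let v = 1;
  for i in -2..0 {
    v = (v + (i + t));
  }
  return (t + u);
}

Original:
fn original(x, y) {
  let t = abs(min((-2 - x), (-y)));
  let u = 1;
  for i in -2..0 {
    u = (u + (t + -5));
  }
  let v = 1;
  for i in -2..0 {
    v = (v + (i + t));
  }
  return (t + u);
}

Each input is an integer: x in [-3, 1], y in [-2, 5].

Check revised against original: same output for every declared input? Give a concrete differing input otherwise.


The rewrite breaks on x=-3, y=-2, where the results are -6 and -8.
original: t = 1; u = 1; [i=-2]; u = -3; [i=-1]; u = -7; v = 1; [i=-2]; v = 0; [i=-1]; v = 0; return -6
revised: t = 1; u = 1; [i=-2]; u = -4; [i=-1]; u = -9; r = -4; v = 1; [i=-2]; v = 0; [i=-1]; v = 0; return -8
verdict: not equivalent; witness: x=-3, y=-2


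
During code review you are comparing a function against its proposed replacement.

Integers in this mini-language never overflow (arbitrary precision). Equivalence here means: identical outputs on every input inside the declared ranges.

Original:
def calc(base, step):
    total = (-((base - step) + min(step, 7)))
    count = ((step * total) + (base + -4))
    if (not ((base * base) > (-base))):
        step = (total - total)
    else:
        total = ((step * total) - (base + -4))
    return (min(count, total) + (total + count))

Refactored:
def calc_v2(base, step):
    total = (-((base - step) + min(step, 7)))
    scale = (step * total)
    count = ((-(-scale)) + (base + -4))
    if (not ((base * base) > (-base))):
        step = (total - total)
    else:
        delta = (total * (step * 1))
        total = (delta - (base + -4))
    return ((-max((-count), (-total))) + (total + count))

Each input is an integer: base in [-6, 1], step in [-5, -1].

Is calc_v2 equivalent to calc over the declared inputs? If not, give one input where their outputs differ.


Although constant usage differs; and min/max/abs usage differs; and statement counts differ; and local variable names differ; and arithmetic usage differs, 40/40 inputs agree.
verdict: equivalent
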